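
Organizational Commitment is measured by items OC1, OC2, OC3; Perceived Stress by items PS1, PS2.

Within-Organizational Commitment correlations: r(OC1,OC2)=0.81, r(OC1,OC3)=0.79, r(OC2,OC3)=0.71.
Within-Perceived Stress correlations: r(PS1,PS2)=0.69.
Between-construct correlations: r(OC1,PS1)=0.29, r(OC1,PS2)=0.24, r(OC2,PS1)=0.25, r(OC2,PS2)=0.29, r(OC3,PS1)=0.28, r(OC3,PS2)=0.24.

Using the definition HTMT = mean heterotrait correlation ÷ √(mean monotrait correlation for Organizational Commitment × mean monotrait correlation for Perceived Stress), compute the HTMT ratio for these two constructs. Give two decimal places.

Between-construct mean = 1.59/6 = 0.2650.
Mean within-OC = 2.31/3 = 0.7700; mean within-PS = 0.69/1 = 0.6900.
Geometric mean = √(0.7700 × 0.6900) = 0.7289.
HTMT = 0.2650 / 0.7289 = 0.36.

0.36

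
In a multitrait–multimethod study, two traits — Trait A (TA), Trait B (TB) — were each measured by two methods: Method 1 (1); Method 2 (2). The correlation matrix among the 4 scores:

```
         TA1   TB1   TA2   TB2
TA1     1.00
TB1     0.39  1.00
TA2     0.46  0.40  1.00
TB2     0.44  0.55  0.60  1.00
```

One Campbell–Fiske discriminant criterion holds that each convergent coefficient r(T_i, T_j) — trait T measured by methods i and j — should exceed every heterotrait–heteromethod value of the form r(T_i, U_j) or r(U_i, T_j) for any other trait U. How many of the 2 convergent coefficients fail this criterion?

0

Checking each validity diagonal entry against its comparison values:
TA (methods 1·2): 0.46 vs {0.44, 0.40} → pass.
TB (methods 1·2): 0.55 vs {0.40, 0.44} → pass.
0 of 2 fail.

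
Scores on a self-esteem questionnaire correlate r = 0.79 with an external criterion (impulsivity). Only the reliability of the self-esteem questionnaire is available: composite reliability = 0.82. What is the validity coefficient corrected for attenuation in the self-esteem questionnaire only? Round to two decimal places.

Single correction: r_c = r_obs / √r_xx = 0.79 / √0.82 = 0.79 / 0.9055 ≈ 0.87.

0.87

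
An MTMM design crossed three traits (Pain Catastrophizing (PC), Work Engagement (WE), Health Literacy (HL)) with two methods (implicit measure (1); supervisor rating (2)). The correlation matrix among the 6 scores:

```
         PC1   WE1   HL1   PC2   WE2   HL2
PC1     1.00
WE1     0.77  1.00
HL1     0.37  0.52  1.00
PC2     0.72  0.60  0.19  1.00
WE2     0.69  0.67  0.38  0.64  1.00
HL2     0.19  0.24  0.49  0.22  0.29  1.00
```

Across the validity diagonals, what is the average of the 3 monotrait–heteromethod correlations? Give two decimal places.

Convergent values: 0.72, 0.67, 0.49; mean = 1.88/3 = 0.63.

0.63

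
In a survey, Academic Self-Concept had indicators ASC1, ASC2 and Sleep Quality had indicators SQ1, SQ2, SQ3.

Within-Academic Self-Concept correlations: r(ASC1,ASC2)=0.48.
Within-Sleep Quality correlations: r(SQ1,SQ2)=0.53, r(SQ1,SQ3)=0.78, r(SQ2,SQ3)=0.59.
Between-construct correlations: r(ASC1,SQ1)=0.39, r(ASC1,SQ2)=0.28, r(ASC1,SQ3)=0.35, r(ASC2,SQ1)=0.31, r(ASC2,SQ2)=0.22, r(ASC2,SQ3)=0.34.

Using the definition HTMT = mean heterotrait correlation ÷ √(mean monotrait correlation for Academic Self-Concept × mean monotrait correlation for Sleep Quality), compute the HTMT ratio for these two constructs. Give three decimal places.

Mean heterotrait r = 1.89/6 = 0.3150.
Mean within-ASC = 0.48/1 = 0.4800; mean within-SQ = 1.90/3 = 0.6333.
Geometric mean = √(0.4800 × 0.6333) = 0.5513.
HTMT = 0.3150 / 0.5513 = 0.571.

0.571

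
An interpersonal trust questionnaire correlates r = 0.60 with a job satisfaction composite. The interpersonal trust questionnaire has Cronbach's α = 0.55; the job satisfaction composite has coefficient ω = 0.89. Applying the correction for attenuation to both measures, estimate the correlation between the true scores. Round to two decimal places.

0.86

r_true = r_obs / √(r_xx · r_yy) = 0.60 / √(0.55 × 0.89) = 0.60 / √0.4895 = 0.60 / 0.6996 ≈ 0.86.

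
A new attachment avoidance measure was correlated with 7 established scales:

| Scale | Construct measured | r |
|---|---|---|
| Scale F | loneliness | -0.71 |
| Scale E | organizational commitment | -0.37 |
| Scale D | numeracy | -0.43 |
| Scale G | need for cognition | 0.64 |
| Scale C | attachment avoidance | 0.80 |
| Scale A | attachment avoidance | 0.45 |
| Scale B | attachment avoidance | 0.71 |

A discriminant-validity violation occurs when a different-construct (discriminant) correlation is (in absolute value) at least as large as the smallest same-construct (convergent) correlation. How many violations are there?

2

Convergent (same construct = attachment avoidance): Scale C, Scale A, Scale B.
Smallest convergent = 0.45. Discriminant |r|: 0.71, 0.37, 0.43, 0.64; count ≥ 0.45 → 2.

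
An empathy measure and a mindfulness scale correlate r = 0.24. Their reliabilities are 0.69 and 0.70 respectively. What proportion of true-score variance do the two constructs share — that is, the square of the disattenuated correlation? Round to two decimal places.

0.12

Disattenuated r = 0.24 / √(0.69 × 0.70) = 0.24 / 0.6950 = 0.3453.
Shared true-score variance = 0.3453² = 0.1192 ≈ 0.12.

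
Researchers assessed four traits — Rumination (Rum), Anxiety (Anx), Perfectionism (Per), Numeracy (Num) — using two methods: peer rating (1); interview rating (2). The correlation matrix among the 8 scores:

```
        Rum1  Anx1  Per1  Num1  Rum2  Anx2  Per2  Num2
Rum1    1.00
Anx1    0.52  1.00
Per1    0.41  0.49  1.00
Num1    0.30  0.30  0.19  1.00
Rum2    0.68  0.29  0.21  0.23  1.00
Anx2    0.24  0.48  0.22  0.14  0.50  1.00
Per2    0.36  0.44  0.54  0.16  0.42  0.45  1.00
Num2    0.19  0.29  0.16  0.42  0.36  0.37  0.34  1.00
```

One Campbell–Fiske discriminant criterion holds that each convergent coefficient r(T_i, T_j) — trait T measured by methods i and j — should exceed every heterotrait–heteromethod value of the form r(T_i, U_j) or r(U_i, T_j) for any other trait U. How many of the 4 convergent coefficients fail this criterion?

0

Convergent coefficients and their comparison sets:
Rum (methods 1·2): 0.68 vs {0.24, 0.29, 0.36, 0.21, 0.19, 0.23} → pass.
Anx (methods 1·2): 0.48 vs {0.29, 0.24, 0.44, 0.22, 0.29, 0.14} → pass.
Per (methods 1·2): 0.54 vs {0.21, 0.36, 0.22, 0.44, 0.16, 0.16} → pass.
Num (methods 1·2): 0.42 vs {0.23, 0.19, 0.14, 0.29, 0.16, 0.16} → pass.
0 of 4 fail.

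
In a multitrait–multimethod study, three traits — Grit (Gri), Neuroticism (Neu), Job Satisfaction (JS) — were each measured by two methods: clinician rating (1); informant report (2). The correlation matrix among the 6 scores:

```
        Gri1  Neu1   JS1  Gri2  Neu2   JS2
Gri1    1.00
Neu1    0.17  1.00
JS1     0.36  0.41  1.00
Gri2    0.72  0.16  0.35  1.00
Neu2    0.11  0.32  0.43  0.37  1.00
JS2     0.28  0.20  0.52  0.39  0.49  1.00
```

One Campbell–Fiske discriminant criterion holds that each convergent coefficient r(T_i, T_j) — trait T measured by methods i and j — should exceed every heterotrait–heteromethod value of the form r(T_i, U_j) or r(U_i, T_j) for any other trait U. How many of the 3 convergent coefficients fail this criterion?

1

Checking each validity diagonal entry against its comparison values:
Gri (methods 1·2): 0.72 vs {0.11, 0.16, 0.28, 0.35} → pass.
Neu (methods 1·2): 0.32 vs {0.16, 0.11, 0.20, 0.43} → fail.
JS (methods 1·2): 0.52 vs {0.35, 0.28, 0.43, 0.20} → pass.
1 of 3 fail.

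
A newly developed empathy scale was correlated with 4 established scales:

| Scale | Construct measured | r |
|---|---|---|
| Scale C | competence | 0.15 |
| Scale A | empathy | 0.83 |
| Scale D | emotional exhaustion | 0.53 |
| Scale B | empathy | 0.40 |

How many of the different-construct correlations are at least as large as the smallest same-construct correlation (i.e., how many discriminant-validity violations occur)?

1

Convergent (same construct = empathy): Scale A, Scale B.
Smallest convergent = 0.40. Discriminant values: 0.15, 0.53; count ≥ 0.40 → 1.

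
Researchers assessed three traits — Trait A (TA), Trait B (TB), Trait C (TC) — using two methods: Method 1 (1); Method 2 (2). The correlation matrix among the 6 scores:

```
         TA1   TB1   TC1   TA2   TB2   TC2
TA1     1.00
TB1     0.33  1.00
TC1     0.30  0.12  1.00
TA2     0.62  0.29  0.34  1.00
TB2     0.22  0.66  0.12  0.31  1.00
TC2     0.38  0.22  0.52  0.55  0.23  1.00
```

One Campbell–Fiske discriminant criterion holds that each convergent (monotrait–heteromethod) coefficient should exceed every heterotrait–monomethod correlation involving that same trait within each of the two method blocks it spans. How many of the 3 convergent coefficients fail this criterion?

Each convergent coefficient versus the relevant comparison correlations:
TA (methods 1·2): 0.62 vs {0.33, 0.31, 0.30, 0.55} → pass.
TB (methods 1·2): 0.66 vs {0.33, 0.31, 0.12, 0.23} → pass.
TC (methods 1·2): 0.52 vs {0.30, 0.55, 0.12, 0.23} → fail.
1 of 3 fail.

1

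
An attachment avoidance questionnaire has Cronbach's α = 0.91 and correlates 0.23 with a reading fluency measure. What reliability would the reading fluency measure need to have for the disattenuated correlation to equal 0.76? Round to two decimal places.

r_true = r_obs / √(r_xx · r_yy) ⇒ 0.76 = 0.23 / √(0.91 · r_yy).
√(0.91 · r_yy) = 0.23 / 0.76 = 0.3026; 0.91 · r_yy = 0.0916; r_yy = 0.0916 / 0.91 ≈ 0.10.

0.10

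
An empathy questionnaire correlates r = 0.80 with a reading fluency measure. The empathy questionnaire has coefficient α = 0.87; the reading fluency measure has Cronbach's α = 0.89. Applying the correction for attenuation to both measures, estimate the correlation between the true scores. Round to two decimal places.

r_true = r_obs / √(r_xx · r_yy) = 0.80 / √(0.87 × 0.89) = 0.80 / √0.7743 = 0.80 / 0.8799 ≈ 0.91.

0.91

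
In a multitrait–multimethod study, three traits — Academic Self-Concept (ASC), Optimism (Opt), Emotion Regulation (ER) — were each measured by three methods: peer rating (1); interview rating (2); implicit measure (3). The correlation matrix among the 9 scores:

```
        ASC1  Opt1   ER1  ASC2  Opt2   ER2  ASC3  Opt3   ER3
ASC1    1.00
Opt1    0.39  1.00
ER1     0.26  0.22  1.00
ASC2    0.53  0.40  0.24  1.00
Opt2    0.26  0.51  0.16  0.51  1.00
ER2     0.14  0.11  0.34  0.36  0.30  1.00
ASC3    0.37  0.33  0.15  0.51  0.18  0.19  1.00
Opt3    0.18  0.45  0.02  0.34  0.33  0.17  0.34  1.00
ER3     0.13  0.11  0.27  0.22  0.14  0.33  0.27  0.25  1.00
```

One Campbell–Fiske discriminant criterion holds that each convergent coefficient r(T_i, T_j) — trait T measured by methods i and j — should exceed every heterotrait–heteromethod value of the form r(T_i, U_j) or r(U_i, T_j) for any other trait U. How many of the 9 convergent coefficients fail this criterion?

1

Checking each validity diagonal entry against its comparison values:
ASC (methods 1·2): 0.53 vs {0.26, 0.40, 0.14, 0.24} → pass.
ASC (methods 1·3): 0.37 vs {0.18, 0.33, 0.13, 0.15} → pass.
ASC (methods 2·3): 0.51 vs {0.34, 0.18, 0.22, 0.19} → pass.
Opt (methods 1·2): 0.51 vs {0.40, 0.26, 0.11, 0.16} → pass.
Opt (methods 1·3): 0.45 vs {0.33, 0.18, 0.11, 0.02} → pass.
Opt (methods 2·3): 0.33 vs {0.18, 0.34, 0.14, 0.17} → fail.
ER (methods 1·2): 0.34 vs {0.24, 0.14, 0.16, 0.11} → pass.
ER (methods 1·3): 0.27 vs {0.15, 0.13, 0.02, 0.11} → pass.
ER (methods 2·3): 0.33 vs {0.19, 0.22, 0.17, 0.14} → pass.
1 of 9 fail.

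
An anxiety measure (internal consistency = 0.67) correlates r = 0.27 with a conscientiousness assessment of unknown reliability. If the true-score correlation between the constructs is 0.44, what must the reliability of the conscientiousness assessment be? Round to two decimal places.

0.56

r_true = r_obs / √(r_xx · r_yy) ⇒ 0.44 = 0.27 / √(0.67 · r_yy).
√(0.67 · r_yy) = 0.27 / 0.44 = 0.6136; 0.67 · r_yy = 0.3765; r_yy = 0.3765 / 0.67 ≈ 0.56.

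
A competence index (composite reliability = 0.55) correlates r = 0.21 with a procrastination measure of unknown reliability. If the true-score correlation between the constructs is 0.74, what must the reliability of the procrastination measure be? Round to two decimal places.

r_true = r_obs / √(r_xx · r_yy) ⇒ 0.74 = 0.21 / √(0.55 · r_yy).
√(0.55 · r_yy) = 0.21 / 0.74 = 0.2838; 0.55 · r_yy = 0.0805; r_yy = 0.0805 / 0.55 ≈ 0.15.

0.15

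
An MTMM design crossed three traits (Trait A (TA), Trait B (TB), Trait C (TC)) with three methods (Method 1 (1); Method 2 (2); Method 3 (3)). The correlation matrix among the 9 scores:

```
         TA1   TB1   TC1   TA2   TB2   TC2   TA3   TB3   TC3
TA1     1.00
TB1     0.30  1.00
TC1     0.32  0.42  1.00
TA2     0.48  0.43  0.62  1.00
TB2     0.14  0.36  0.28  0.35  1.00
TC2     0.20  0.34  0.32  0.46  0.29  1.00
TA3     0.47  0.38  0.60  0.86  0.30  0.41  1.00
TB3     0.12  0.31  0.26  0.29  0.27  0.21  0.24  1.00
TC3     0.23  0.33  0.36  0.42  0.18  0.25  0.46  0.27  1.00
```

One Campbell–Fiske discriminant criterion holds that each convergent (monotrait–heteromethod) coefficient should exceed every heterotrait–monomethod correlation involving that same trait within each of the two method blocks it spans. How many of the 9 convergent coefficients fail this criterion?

Convergent coefficients and their comparison sets:
TA (methods 1·2): 0.48 vs {0.30, 0.35, 0.32, 0.46} → pass.
TA (methods 1·3): 0.47 vs {0.30, 0.24, 0.32, 0.46} → pass.
TA (methods 2·3): 0.86 vs {0.35, 0.24, 0.46, 0.46} → pass.
TB (methods 1·2): 0.36 vs {0.30, 0.35, 0.42, 0.29} → fail.
TB (methods 1·3): 0.31 vs {0.30, 0.24, 0.42, 0.27} → fail.
TB (methods 2·3): 0.27 vs {0.35, 0.24, 0.29, 0.27} → fail.
TC (methods 1·2): 0.32 vs {0.32, 0.46, 0.42, 0.29} → fail.
TC (methods 1·3): 0.36 vs {0.32, 0.46, 0.42, 0.27} → fail.
TC (methods 2·3): 0.25 vs {0.46, 0.46, 0.29, 0.27} → fail.
6 of 9 fail.

6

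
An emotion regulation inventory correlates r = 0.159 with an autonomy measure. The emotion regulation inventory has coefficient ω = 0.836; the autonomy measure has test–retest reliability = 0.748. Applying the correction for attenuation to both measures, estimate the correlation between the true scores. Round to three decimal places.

0.201

r_true = r_obs / √(r_xx · r_yy) = 0.159 / √(0.836 × 0.748) = 0.159 / √0.625328 = 0.159 / 0.7908 ≈ 0.201.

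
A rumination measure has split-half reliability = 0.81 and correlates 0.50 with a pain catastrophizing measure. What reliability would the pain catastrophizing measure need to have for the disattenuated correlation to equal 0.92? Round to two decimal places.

r_true = r_obs / √(r_xx · r_yy) ⇒ 0.92 = 0.50 / √(0.81 · r_yy).
√(0.81 · r_yy) = 0.50 / 0.92 = 0.5435; 0.81 · r_yy = 0.2954; r_yy = 0.2954 / 0.81 ≈ 0.36.

0.36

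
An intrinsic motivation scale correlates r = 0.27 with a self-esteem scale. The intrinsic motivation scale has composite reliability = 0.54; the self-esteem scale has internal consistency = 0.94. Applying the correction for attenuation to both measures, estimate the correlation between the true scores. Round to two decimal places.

r_true = r_obs / √(r_xx · r_yy) = 0.27 / √(0.54 × 0.94) = 0.27 / √0.5076 = 0.27 / 0.7125 ≈ 0.38.

0.38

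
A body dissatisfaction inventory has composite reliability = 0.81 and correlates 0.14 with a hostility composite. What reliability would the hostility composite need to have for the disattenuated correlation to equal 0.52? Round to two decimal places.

r_true = r_obs / √(r_xx · r_yy) ⇒ 0.52 = 0.14 / √(0.81 · r_yy).
√(0.81 · r_yy) = 0.14 / 0.52 = 0.2692; 0.81 · r_yy = 0.0725; r_yy = 0.0725 / 0.81 ≈ 0.09.

0.09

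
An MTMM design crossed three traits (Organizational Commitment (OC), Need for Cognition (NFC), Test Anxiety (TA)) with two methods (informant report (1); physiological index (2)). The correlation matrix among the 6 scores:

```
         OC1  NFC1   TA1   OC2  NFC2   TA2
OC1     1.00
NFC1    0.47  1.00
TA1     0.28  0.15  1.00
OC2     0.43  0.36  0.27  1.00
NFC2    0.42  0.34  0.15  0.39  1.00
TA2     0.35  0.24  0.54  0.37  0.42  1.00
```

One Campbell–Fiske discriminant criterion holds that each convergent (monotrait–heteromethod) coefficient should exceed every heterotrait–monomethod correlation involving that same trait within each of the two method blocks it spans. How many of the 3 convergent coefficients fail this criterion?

Checking each validity diagonal entry against its comparison values:
OC (methods 1·2): 0.43 vs {0.47, 0.39, 0.28, 0.37} → fail.
NFC (methods 1·2): 0.34 vs {0.47, 0.39, 0.15, 0.42} → fail.
TA (methods 1·2): 0.54 vs {0.28, 0.37, 0.15, 0.42} → pass.
2 of 3 fail.

2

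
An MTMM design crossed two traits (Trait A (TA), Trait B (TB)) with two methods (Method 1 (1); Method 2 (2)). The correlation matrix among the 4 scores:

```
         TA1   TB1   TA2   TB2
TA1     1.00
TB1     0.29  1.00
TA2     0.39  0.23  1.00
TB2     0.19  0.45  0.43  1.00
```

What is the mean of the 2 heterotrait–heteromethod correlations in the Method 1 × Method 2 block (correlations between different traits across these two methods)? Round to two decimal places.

HTHM values (method 1 × method 2): 0.19, 0.23; mean = 0.42/2 = 0.21.

0.21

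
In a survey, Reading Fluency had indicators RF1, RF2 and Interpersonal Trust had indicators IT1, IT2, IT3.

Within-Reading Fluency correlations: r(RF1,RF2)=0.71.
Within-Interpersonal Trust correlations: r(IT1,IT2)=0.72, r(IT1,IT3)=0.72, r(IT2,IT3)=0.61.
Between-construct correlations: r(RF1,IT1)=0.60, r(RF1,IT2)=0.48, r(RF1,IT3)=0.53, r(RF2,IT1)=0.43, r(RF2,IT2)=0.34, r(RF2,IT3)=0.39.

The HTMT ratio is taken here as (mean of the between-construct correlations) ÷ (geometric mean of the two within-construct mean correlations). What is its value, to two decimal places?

0.66

Between-construct mean = 2.77/6 = 0.4617.
Mean within-RF = 0.71/1 = 0.7100; mean within-IT = 2.05/3 = 0.6833.
Geometric mean = √(0.7100 × 0.6833) = 0.6965.
HTMT = 0.4617 / 0.6965 = 0.66.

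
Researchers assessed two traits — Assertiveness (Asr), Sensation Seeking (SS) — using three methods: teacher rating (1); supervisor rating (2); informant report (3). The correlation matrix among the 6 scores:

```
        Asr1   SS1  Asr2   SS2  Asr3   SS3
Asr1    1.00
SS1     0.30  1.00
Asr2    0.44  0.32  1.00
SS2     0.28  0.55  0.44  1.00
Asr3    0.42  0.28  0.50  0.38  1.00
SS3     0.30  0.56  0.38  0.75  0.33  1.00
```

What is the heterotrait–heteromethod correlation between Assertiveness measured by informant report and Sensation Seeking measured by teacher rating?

0.28

Different traits and methods: r(Asr3, SS1) = 0.28.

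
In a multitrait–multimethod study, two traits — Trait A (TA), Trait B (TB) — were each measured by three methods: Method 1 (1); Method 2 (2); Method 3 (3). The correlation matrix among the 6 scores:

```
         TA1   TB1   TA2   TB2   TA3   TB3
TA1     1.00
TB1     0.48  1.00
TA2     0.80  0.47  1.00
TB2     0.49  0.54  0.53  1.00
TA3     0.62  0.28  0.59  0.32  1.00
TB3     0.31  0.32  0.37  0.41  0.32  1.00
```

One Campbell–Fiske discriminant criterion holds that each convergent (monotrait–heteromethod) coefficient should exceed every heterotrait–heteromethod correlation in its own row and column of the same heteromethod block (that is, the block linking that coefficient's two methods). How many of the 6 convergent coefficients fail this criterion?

Each convergent coefficient versus the relevant comparison correlations:
TA (methods 1·2): 0.80 vs {0.49, 0.47} → pass.
TA (methods 1·3): 0.62 vs {0.31, 0.28} → pass.
TA (methods 2·3): 0.59 vs {0.37, 0.32} → pass.
TB (methods 1·2): 0.54 vs {0.47, 0.49} → pass.
TB (methods 1·3): 0.32 vs {0.28, 0.31} → pass.
TB (methods 2·3): 0.41 vs {0.32, 0.37} → pass.
0 of 6 fail.

0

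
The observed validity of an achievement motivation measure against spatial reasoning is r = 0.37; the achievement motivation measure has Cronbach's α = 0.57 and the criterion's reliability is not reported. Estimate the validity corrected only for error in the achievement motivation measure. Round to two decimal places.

0.49

Single correction: r_c = r_obs / √r_xx = 0.37 / √0.57 = 0.37 / 0.7550 ≈ 0.49.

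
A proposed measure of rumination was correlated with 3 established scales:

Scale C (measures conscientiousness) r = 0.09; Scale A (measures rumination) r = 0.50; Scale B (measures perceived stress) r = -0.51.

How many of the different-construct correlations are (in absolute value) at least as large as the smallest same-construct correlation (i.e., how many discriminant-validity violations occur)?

1

Convergent (same construct = rumination): Scale A.
Smallest convergent = 0.50. Discriminant |r|: 0.09, 0.51; count ≥ 0.50 → 1.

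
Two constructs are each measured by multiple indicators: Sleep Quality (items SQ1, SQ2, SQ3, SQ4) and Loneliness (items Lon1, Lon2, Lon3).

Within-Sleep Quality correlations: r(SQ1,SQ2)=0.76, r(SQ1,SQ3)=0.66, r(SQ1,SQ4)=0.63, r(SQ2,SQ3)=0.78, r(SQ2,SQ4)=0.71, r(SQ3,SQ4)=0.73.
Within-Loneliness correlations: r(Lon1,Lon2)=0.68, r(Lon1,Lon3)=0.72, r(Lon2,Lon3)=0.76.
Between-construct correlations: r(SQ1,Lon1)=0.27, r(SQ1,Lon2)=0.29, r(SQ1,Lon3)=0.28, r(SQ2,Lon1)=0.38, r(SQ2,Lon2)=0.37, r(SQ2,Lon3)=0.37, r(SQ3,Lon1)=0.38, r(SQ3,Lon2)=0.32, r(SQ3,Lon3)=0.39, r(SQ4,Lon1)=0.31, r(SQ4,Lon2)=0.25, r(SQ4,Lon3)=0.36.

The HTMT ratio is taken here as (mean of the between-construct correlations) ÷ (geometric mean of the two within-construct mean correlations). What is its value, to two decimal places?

Between-construct mean = 3.97/12 = 0.3308.
Mean within-SQ = 4.27/6 = 0.7117; mean within-Lon = 2.16/3 = 0.7200.
Geometric mean = √(0.7117 × 0.7200) = 0.7158.
HTMT = 0.3308 / 0.7158 = 0.46.

0.46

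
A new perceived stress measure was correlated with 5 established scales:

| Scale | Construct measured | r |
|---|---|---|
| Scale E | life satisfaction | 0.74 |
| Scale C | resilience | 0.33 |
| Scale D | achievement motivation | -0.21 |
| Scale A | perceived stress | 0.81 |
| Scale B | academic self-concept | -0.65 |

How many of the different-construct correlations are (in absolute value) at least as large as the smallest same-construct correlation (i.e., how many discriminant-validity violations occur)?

Convergent (same construct = perceived stress): Scale A.
Smallest convergent = 0.81. Discriminant |r|: 0.74, 0.33, 0.21, 0.65; count ≥ 0.81 → 0.

0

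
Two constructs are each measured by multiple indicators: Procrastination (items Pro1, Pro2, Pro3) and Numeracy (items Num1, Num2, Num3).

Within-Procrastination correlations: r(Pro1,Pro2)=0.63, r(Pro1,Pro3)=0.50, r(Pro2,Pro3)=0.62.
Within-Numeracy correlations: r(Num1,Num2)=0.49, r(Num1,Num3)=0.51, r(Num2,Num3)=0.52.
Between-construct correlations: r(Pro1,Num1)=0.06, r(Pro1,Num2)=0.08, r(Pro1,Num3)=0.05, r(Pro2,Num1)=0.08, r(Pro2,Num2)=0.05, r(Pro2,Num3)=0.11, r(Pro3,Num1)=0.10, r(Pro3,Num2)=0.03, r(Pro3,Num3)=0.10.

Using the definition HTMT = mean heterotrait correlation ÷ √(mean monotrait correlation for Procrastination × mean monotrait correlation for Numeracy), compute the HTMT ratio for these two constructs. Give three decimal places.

0.135

Between-construct mean = 0.66/9 = 0.0733.
Mean within-Pro = 1.75/3 = 0.5833; mean within-Num = 1.52/3 = 0.5067.
Geometric mean = √(0.5833 × 0.5067) = 0.5437.
HTMT = 0.0733 / 0.5437 = 0.135.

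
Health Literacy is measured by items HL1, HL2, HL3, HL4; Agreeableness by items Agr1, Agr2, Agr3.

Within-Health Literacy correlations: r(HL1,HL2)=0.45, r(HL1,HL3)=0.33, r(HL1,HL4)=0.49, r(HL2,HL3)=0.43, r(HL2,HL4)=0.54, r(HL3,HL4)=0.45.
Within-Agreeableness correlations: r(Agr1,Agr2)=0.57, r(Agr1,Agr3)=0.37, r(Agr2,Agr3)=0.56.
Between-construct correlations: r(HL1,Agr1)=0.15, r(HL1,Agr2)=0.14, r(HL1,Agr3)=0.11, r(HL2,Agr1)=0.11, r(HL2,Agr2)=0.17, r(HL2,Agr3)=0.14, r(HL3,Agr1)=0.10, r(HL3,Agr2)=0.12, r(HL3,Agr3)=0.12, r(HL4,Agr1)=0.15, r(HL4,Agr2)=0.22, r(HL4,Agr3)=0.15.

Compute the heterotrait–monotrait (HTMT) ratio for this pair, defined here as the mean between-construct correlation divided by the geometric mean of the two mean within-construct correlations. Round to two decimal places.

0.30

Mean between = 1.68/12 = 0.1400.
Mean within-HL = 2.69/6 = 0.4483; mean within-Agr = 1.50/3 = 0.5000.
Geometric mean = √(0.4483 × 0.5000) = 0.4734.
HTMT = 0.1400 / 0.4734 = 0.30.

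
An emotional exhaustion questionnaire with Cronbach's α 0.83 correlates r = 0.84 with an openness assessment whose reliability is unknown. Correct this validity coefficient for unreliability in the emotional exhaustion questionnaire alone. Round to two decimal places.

Single correction: r_c = r_obs / √r_xx = 0.84 / √0.83 = 0.84 / 0.9110 ≈ 0.92.

0.92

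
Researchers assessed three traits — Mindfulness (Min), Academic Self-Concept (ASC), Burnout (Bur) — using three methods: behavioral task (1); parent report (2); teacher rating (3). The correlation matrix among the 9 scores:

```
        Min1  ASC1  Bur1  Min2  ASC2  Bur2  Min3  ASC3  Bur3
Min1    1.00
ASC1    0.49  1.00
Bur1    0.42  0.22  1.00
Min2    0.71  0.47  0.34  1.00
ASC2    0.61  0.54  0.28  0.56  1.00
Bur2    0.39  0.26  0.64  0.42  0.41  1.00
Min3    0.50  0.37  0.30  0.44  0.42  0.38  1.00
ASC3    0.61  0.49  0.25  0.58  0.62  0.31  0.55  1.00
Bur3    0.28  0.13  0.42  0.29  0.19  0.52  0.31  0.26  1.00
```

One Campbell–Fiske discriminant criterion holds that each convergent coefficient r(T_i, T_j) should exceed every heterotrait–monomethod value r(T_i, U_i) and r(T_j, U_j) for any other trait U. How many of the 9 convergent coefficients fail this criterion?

Convergent coefficients and their comparison sets:
Min (methods 1·2): 0.71 vs {0.49, 0.56, 0.42, 0.42} → pass.
Min (methods 1·3): 0.50 vs {0.49, 0.55, 0.42, 0.31} → fail.
Min (methods 2·3): 0.44 vs {0.56, 0.55, 0.42, 0.31} → fail.
ASC (methods 1·2): 0.54 vs {0.49, 0.56, 0.22, 0.41} → fail.
ASC (methods 1·3): 0.49 vs {0.49, 0.55, 0.22, 0.26} → fail.
ASC (methods 2·3): 0.62 vs {0.56, 0.55, 0.41, 0.26} → pass.
Bur (methods 1·2): 0.64 vs {0.42, 0.42, 0.22, 0.41} → pass.
Bur (methods 1·3): 0.42 vs {0.42, 0.31, 0.22, 0.26} → fail.
Bur (methods 2·3): 0.52 vs {0.42, 0.31, 0.41, 0.26} → pass.
5 of 9 fail.

5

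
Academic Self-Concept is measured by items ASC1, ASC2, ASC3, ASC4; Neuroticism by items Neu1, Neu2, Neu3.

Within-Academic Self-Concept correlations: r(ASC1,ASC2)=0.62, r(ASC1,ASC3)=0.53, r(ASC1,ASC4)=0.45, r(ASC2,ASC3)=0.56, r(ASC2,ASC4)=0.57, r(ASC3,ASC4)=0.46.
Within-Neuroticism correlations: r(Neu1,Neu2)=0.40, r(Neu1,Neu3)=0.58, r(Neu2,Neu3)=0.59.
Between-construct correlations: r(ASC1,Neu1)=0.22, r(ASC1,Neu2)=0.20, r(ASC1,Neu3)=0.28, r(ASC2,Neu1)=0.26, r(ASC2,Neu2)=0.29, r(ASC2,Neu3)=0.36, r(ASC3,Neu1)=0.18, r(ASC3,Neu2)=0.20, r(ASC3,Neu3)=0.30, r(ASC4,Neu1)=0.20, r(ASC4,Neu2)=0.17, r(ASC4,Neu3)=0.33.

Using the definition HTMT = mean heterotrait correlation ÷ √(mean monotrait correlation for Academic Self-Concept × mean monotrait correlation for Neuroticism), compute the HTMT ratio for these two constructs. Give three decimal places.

Mean between = 2.99/12 = 0.2492.
Mean within-ASC = 3.19/6 = 0.5317; mean within-Neu = 1.57/3 = 0.5233.
Geometric mean = √(0.5317 × 0.5233) = 0.5275.
HTMT = 0.2492 / 0.5275 = 0.472.

0.472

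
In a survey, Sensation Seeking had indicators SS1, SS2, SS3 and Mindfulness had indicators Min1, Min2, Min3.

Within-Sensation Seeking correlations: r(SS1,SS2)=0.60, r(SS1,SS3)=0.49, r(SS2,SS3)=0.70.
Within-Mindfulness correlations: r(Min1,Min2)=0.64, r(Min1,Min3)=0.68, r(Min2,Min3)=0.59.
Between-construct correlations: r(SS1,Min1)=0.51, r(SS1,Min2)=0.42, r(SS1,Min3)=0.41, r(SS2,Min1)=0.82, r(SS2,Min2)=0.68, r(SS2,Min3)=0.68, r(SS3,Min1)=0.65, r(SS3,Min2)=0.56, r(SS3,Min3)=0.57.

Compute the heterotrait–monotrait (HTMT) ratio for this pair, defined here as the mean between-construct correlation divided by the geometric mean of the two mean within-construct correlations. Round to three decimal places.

Mean heterotrait r = 5.30/9 = 0.5889.
Mean within-SS = 1.79/3 = 0.5967; mean within-Min = 1.91/3 = 0.6367.
Geometric mean = √(0.5967 × 0.6367) = 0.6164.
HTMT = 0.5889 / 0.6164 = 0.955.

0.955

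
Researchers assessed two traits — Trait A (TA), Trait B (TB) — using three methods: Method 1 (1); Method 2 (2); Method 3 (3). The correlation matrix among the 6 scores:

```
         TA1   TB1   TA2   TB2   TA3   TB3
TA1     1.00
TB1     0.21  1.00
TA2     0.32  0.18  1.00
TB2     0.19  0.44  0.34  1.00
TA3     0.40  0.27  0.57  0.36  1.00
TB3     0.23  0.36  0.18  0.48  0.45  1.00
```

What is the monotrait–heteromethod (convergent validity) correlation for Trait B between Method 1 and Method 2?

0.44

Same trait (TB), different methods: r(TB1, TB2) = 0.44.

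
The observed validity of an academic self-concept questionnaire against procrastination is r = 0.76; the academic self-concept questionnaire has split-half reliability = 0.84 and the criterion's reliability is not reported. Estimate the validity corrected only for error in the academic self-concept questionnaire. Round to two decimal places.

0.83

Single correction: r_c = r_obs / √r_xx = 0.76 / √0.84 = 0.76 / 0.9165 ≈ 0.83.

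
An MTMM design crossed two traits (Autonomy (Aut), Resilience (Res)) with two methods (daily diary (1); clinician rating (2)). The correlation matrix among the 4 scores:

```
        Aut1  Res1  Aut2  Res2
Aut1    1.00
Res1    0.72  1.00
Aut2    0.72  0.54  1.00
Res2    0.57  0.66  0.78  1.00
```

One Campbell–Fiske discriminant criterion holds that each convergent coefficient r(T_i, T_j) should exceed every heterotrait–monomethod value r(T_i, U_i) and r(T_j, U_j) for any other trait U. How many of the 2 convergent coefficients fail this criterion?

2

Each convergent coefficient versus the relevant comparison correlations:
Aut (methods 1·2): 0.72 vs {0.72, 0.78} → fail.
Res (methods 1·2): 0.66 vs {0.72, 0.78} → fail.
2 of 2 fail.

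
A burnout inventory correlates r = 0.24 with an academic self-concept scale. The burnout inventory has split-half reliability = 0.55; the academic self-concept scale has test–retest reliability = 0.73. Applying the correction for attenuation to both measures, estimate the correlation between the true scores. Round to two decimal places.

r_true = r_obs / √(r_xx · r_yy) = 0.24 / √(0.55 × 0.73) = 0.24 / √0.4015 = 0.24 / 0.6336 ≈ 0.38.

0.38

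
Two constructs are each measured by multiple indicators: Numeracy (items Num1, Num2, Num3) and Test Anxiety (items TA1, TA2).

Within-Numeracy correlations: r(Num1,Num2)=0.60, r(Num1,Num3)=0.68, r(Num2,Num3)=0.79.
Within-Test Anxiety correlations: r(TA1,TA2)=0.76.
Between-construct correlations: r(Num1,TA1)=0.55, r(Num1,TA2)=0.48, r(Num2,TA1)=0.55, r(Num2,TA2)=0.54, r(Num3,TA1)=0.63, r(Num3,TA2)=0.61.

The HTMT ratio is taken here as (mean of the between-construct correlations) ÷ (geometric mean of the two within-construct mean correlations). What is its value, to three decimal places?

0.773

Between-construct mean = 3.36/6 = 0.5600.
Mean within-Num = 2.07/3 = 0.6900; mean within-TA = 0.76/1 = 0.7600.
Geometric mean = √(0.6900 × 0.7600) = 0.7242.
HTMT = 0.5600 / 0.7242 = 0.773.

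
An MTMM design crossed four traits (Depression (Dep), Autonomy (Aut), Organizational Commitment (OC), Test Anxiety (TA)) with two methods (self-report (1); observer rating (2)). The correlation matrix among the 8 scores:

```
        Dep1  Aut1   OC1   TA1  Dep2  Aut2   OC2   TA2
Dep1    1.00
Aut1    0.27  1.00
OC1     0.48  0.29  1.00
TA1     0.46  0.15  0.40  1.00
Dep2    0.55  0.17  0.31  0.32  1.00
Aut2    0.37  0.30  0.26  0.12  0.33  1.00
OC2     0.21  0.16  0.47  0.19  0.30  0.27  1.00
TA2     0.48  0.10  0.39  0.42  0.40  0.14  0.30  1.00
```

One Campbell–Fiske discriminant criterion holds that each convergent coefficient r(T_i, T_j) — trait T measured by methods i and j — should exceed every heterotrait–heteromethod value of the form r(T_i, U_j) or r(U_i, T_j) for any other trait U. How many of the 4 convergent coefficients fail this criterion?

2

Convergent coefficients and their comparison sets:
Dep (methods 1·2): 0.55 vs {0.37, 0.17, 0.21, 0.31, 0.48, 0.32} → pass.
Aut (methods 1·2): 0.30 vs {0.17, 0.37, 0.16, 0.26, 0.10, 0.12} → fail.
OC (methods 1·2): 0.47 vs {0.31, 0.21, 0.26, 0.16, 0.39, 0.19} → pass.
TA (methods 1·2): 0.42 vs {0.32, 0.48, 0.12, 0.10, 0.19, 0.39} → fail.
2 of 4 fail.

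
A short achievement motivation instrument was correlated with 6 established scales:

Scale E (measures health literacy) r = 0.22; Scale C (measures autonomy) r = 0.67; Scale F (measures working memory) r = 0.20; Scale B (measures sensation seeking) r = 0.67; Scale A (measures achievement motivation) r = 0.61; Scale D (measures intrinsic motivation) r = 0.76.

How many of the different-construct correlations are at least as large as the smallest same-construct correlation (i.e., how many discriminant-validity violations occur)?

Convergent (same construct = achievement motivation): Scale A.
Smallest convergent = 0.61. Discriminant values: 0.22, 0.67, 0.20, 0.67, 0.76; count ≥ 0.61 → 3.

3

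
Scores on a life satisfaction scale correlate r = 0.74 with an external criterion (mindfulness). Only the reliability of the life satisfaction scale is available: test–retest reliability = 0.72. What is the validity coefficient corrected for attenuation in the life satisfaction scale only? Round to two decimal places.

Single correction: r_c = r_obs / √r_xx = 0.74 / √0.72 = 0.74 / 0.8485 ≈ 0.87.

0.87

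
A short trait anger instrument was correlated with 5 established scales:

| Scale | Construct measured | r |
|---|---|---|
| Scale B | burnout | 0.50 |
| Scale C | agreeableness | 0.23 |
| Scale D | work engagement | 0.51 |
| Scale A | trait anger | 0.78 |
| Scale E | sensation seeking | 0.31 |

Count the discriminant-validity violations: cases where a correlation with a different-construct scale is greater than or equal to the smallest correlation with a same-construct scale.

0

Convergent (same construct = trait anger): Scale A.
Smallest convergent = 0.78. Discriminant values: 0.50, 0.23, 0.51, 0.31; count ≥ 0.78 → 0.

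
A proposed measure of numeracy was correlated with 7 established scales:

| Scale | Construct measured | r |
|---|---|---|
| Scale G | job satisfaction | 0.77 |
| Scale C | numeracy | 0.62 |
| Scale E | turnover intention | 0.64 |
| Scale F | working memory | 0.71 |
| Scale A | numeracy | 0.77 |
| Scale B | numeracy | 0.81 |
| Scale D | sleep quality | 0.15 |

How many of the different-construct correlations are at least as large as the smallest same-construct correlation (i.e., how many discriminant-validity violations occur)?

Convergent (same construct = numeracy): Scale C, Scale A, Scale B.
Smallest convergent = 0.62. Discriminant values: 0.77, 0.64, 0.71, 0.15; count ≥ 0.62 → 3.

3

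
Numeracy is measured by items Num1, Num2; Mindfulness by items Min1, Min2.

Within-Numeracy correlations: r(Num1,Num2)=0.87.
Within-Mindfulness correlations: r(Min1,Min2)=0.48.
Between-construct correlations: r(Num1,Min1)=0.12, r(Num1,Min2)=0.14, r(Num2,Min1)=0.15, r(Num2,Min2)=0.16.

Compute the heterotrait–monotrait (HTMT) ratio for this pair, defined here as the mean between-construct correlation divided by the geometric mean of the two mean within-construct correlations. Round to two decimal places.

0.22

Mean heterotrait r = 0.57/4 = 0.1425.
Mean within-Num = 0.87/1 = 0.8700; mean within-Min = 0.48/1 = 0.4800.
Geometric mean = √(0.8700 × 0.4800) = 0.6462.
HTMT = 0.1425 / 0.6462 = 0.22.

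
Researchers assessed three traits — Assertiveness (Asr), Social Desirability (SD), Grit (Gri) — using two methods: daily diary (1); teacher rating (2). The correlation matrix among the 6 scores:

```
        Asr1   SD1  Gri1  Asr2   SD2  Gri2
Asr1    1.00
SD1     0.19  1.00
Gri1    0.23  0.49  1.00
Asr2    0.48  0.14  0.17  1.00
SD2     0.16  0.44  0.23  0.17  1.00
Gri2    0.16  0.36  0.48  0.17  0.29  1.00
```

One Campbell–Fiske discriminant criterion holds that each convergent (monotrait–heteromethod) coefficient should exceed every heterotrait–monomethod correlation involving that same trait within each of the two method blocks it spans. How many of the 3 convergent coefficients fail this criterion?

2

Convergent coefficients and their comparison sets:
Asr (methods 1·2): 0.48 vs {0.19, 0.17, 0.23, 0.17} → pass.
SD (methods 1·2): 0.44 vs {0.19, 0.17, 0.49, 0.29} → fail.
Gri (methods 1·2): 0.48 vs {0.23, 0.17, 0.49, 0.29} → fail.
2 of 3 fail.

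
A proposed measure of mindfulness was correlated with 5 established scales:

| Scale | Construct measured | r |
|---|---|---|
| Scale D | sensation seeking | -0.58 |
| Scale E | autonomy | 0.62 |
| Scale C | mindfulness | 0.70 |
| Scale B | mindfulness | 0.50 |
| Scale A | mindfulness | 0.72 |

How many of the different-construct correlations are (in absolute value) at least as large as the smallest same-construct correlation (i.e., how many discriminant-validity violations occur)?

Convergent (same construct = mindfulness): Scale C, Scale B, Scale A.
Smallest convergent = 0.50. Discriminant |r|: 0.58, 0.62; count ≥ 0.50 → 2.

2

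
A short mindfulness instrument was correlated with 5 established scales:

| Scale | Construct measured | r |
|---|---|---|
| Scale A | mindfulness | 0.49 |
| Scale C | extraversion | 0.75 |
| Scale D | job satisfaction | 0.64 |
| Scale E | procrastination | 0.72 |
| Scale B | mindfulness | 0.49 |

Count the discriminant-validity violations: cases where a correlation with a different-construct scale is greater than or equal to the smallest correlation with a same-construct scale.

Convergent (same construct = mindfulness): Scale A, Scale B.
Smallest convergent = 0.49. Discriminant values: 0.75, 0.64, 0.72; count ≥ 0.49 → 3.

3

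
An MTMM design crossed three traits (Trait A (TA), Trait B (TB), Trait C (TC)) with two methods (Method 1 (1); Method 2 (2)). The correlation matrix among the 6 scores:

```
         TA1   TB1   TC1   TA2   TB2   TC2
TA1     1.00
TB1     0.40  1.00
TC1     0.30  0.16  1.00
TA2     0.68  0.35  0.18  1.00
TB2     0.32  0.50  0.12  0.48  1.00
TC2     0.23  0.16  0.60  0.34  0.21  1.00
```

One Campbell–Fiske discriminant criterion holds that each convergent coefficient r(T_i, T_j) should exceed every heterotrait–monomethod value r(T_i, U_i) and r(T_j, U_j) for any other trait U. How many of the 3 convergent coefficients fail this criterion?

Checking each validity diagonal entry against its comparison values:
TA (methods 1·2): 0.68 vs {0.40, 0.48, 0.30, 0.34} → pass.
TB (methods 1·2): 0.50 vs {0.40, 0.48, 0.16, 0.21} → pass.
TC (methods 1·2): 0.60 vs {0.30, 0.34, 0.16, 0.21} → pass.
0 of 3 fail.

0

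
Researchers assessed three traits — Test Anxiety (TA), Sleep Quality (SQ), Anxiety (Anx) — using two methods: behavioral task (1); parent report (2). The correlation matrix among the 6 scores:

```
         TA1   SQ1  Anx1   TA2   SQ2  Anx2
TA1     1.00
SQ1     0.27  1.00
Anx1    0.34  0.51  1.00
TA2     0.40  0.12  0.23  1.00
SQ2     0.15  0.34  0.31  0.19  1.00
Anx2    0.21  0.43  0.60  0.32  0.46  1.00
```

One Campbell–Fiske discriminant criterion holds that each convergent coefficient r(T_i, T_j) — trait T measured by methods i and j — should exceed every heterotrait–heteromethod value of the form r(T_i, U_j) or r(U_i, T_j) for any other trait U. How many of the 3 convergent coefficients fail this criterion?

Each convergent coefficient versus the relevant comparison correlations:
TA (methods 1·2): 0.40 vs {0.15, 0.12, 0.21, 0.23} → pass.
SQ (methods 1·2): 0.34 vs {0.12, 0.15, 0.43, 0.31} → fail.
Anx (methods 1·2): 0.60 vs {0.23, 0.21, 0.31, 0.43} → pass.
1 of 3 fail.

1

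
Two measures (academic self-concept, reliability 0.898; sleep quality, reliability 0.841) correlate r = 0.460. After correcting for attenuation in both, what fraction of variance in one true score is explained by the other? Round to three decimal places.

0.280

Disattenuated r = 0.460 / √(0.898 × 0.841) = 0.460 / 0.8690 = 0.5293.
Shared true-score variance = 0.5293² = 0.2802 ≈ 0.280.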